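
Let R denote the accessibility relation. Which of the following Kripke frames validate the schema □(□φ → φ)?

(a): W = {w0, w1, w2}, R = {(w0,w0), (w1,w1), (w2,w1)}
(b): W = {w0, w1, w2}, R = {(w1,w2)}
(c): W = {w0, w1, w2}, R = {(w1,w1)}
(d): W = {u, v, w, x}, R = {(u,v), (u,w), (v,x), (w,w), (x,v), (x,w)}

The schema corresponds to shift-reflexivity: ∀x ∀y (Rxy → Ryy).
(a): satisfies the condition.
(b): fails — Rw1w2 but not Rw2w2.
(c): satisfies the condition.
(d): fails — Ruv but not Rvv.

(a), (c)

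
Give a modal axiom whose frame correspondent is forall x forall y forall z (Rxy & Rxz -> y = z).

A defining formula is ◇q → □q (the CD axiom).
Suppose ◇q→□q is valid. Take Rxy, Rxz and set V(q)={y}. Then ◇q at x, so □q at x, so q at z, i.e. z=y.

◇q → □q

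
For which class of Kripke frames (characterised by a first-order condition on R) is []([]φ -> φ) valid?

shift-reflexivity: forall x forall y (Rxy -> Ryy)

Suppose □(□φ→φ) is valid. Take Rxy and set V(φ)={w : Ryw}. Then at y, □φ holds; since □(□φ→φ) at x, □φ→φ at y, so φ at y, i.e. Ryy.
Conversely, on a frame with shift-reflexivity the schema holds at every world under every valuation.
So the correspondent is shift-reflexivity.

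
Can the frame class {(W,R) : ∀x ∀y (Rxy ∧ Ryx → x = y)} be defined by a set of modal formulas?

No — not modally definable

Modal frame validity is preserved under surjective bounded morphisms.
The 6-cycle (worlds w0,w1,w2,w3,w4,w5 with w0→w1→w2→w3→w4→w5→w0) is antisymmetric. Sending even-indexed worlds to • and odd-indexed worlds to ∘ is a surjective bounded morphism onto the two-world frame with •↔∘, which is not antisymmetric.
So the class is not modally definable.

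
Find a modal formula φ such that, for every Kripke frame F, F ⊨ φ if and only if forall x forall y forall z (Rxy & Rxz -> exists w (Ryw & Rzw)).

◇□ψ → □◇ψ

The condition is convergence. The .2 schema ◇□ψ → □◇ψ defines it.
Suppose ◇□ψ→□◇ψ is valid. Take Rxy, Rxz and set V(ψ)={w : Ryw}. Then □ψ at y so ◇□ψ at x, so □◇ψ at x, so ◇ψ at z, giving w with Rzw and Ryw.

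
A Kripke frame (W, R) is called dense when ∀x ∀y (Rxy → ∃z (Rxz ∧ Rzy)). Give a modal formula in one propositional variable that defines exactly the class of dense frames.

The condition is density. The C4 schema □□ψ → □ψ defines it.
Suppose □□ψ→□ψ is valid. Take Rxy and set V(ψ)={w : xR²w}. Then □□ψ at x, so □ψ at x, so ψ at y, i.e. ∃z(Rxz∧Rzy).

□□ψ → □ψ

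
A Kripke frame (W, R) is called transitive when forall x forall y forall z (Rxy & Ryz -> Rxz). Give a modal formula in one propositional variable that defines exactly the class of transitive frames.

A defining formula is □r → □□r (the 4 axiom).
Suppose □r→□□r is valid. Take Rxy, Ryz and set V(r)={w : Rxw}. Then □r at x, so □□r at x, so □r at y, so r at z, i.e. Rxz.

□r → □□r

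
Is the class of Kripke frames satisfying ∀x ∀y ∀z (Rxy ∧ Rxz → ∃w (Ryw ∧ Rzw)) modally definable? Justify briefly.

Yes — defined by ◇□r → □◇r

Yes: it is convergence, defined by the .2 schema ◇□r → □◇r.
Suppose ◇□r→□◇r is valid. Take Rxy, Rxz and set V(r)={w : Ryw}. Then □r at y so ◇□r at x, so □◇r at x, so ◇r at z, giving w with Rzw and Ryw.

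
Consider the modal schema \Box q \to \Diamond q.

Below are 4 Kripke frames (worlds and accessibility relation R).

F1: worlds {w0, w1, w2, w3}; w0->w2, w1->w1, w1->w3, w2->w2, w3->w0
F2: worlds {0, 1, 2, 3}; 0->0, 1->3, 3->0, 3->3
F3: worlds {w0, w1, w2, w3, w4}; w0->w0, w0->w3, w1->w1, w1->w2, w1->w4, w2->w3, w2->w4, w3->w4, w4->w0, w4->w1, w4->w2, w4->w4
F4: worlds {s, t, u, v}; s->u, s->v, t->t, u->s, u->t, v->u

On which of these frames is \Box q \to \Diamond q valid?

F1, F3, F4

The schema corresponds to seriality: \forall x \exists y Rxy.
F1: holds.
F2: fails — world 2 has no successor.
F3: holds.
F4: holds.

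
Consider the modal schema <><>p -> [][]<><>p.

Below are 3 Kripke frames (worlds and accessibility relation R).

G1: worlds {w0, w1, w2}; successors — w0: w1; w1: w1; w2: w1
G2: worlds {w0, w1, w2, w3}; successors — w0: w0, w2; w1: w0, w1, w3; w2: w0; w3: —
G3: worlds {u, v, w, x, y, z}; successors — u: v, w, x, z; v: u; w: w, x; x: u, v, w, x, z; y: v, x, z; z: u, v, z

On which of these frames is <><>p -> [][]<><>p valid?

G1

The schema corresponds to a generalized confluence (Geach) condition: forall x forall y forall z ((x R^2 y & x R^2 z) -> exists w (y = w & z R^2 w)).
G1: holds.
G2: fails — w1R²w0, w1R²w3 but no w with w0=w and w3R²w.
G3: fails — uR²u, uR²v but no t with u=t and vR²t.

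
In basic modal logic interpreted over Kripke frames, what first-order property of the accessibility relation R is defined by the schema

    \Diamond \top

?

seriality

◇⊤ holds at w iff w has a successor, so frame-validity of ◇⊤ is exactly seriality. Equivalently via □q → ◇q:
Suppose □q→◇q is valid. At any x set V(q)=W. Then □q at x, so ◇q at x, so x has a successor.
Conversely, on a frame with seriality the schema holds at every world under every valuation.
Frame condition: \forall x \exists y Rxy.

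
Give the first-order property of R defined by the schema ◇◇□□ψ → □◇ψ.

∀x ∀y ∀z ((xR²y ∧ xRz) → ∃w (yR²w ∧ zRw))

This is a Sahlqvist (Geach-type) schema ◇^2□^2ψ → □^1◇^1ψ.
Minimal-valuation argument: fix x; take any y with xR^2y and any z with xR^1z. Set V(ψ) to the set of worlds R-reachable from y in exactly 2 steps. Then □^2ψ holds at y, so the antecedent holds at x; validity forces ◇^1ψ at z, giving a w with zR^1w and yR^2w.
First-order correspondent: ∀x ∀y ∀z ((xR²y ∧ xRz) → ∃w (yR²w ∧ zRw)).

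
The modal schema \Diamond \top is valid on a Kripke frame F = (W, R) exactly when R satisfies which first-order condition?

◇⊤ holds at w iff w has a successor, so frame-validity of ◇⊤ is exactly seriality. Equivalently via □q → ◇q:
Suppose □q→◇q is valid. At any x set V(q)=W. Then □q at x, so ◇q at x, so x has a successor.

Seriality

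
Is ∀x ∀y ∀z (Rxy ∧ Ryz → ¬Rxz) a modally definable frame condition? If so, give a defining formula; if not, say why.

Modal frame validity is preserved under surjective bounded morphisms.
The 5-cycle (worlds w0,w1,w2,w3,w4 with w0→w1→w2→w3→w4→w0) is intransitive. Mapping every world to a single reflexive point • is a surjective bounded morphism; the reflexive point is not intransitive (R••∧R•• but R••).
So no modal formula (or set of formulas) defines exactly the intransitive frames.

No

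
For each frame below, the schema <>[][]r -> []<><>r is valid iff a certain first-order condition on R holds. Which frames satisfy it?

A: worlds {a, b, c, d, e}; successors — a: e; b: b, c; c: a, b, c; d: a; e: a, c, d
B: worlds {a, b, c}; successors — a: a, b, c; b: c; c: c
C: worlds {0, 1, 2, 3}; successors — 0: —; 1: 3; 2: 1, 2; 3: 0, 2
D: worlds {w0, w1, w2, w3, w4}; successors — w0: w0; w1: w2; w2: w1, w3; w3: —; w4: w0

This is the axiom for a generalized confluence (Geach) condition; its first-order frame correspondent is forall x forall y forall z ((xRy & xRz) -> exists w (y R^2 w & z R^2 w)).
A: fails — eRa, eRd but no w with aR²w and dR²w.
B: ✓.
C: fails — 3R0, 3R0 but no w with 0R²w and 0R²w.
D: fails — w2Rw1, w2Rw3 but no w with w1R²w and w3R²w.
Valid on: B.

B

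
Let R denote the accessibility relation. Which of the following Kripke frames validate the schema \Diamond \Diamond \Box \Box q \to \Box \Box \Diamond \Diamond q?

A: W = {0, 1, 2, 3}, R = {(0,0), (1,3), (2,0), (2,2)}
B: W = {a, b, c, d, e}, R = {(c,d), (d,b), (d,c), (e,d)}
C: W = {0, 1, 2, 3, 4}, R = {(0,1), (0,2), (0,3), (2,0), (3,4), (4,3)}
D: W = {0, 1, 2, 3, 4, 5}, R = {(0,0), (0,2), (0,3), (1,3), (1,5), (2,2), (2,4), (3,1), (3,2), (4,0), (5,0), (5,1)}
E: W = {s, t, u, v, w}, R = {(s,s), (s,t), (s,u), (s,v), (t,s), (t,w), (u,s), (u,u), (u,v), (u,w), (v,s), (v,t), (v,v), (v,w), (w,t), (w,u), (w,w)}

A, D, E

The schema corresponds to a generalized confluence (Geach) condition: \forall x \forall y \forall z ((x R^2 y \wedge x R^2 z) \to \exists w (y R^2 w \wedge z R^2 w)).
A: condition met.
B: fails — cR²b, cR²b but no w with bR²w and bR²w.
C: fails — 2R²1, 2R²1 but no w with 1R²w and 1R²w.
D: condition met.
E: condition met.
Valid on: A, D, E.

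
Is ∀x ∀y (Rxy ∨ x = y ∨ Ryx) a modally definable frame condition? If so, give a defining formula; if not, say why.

No

Any modally definable frame class is closed under disjoint unions.
Take 4 disjoint single-world reflexive frames: each is trivially connected, but their disjoint union has 4 worlds with no edge between distinct components, so it is not connected.
Hence connectedness of R is not modally definable.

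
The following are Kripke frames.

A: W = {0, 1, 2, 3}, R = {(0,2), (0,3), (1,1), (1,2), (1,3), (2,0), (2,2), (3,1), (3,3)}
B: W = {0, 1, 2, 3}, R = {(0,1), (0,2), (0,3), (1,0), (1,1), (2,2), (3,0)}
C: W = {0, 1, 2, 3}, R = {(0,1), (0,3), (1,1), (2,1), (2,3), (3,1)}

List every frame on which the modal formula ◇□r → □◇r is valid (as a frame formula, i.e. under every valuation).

C

Frame correspondent (Sahlqvist): ∀x ∀y ∀z (Rxy ∧ Rxz → ∃w (Ryw ∧ Rzw)) — i.e. convergence.
A: fails — R02 and R03 but 2 and 3 have no common successor.
B: fails — R02 and R01 but 2 and 1 have no common successor.
C: ✓.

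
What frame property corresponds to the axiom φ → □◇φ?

This is the B axiom.
Its frame correspondent is symmetry — ∀x ∀y (Rxy → Ryx).

symmetry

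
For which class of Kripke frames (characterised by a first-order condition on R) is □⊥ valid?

□⊥ is valid iff no world has any successor (otherwise □⊥ fails at any world with one).

Emptiness of R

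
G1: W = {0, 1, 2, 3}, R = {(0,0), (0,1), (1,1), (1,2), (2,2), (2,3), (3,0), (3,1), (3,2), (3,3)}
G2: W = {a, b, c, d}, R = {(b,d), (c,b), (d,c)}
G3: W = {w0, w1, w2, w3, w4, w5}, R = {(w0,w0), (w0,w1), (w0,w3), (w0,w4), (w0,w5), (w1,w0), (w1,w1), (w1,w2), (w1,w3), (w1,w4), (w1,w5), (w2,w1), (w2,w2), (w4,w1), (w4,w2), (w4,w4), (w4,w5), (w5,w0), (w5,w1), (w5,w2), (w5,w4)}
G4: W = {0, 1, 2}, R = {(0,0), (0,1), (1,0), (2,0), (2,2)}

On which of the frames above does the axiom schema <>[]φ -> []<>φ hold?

This is the axiom for convergence; its first-order frame correspondent is forall x forall y forall z (Rxy & Rxz -> exists w (Ryw & Rzw)).
G1: fails — R32 and R30 but 2 and 0 have no common successor.
G2: ✓.
G3: fails — Rw0w1 and Rw0w3 but w1 and w3 have no common successor.
G4: ✓.
Valid on: G2, G4.

G2, G4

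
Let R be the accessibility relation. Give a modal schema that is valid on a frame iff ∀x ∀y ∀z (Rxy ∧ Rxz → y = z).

◇p → □p

The condition is partial functionality. The CD schema ◇p → □p defines it.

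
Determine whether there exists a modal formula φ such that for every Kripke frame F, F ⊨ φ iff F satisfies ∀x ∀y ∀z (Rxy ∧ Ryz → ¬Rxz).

If a class were modally definable it would be closed under surjective bounded morphisms (Goldblatt–Thomason).
The 5-cycle (worlds w0,w1,w2,w3,w4 with w0→w1→w2→w3→w4→w0) is intransitive. Mapping every world to a single reflexive point • is a surjective bounded morphism; the reflexive point is not intransitive (R••∧R•• but R••).
Hence intransitivity is not modally definable.

Not modally definable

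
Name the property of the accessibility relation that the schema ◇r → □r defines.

Partial functionality

Suppose ◇r→□r is valid. Take Rxy, Rxz and set V(r)={y}. Then ◇r at x, so □r at x, so r at z, i.e. z=y.
Conversely, any frame satisfying ∀x ∀y ∀z (Rxy ∧ Rxz → y = z) validates the schema.
Frame condition: ∀x ∀y ∀z (Rxy ∧ Rxz → y = z).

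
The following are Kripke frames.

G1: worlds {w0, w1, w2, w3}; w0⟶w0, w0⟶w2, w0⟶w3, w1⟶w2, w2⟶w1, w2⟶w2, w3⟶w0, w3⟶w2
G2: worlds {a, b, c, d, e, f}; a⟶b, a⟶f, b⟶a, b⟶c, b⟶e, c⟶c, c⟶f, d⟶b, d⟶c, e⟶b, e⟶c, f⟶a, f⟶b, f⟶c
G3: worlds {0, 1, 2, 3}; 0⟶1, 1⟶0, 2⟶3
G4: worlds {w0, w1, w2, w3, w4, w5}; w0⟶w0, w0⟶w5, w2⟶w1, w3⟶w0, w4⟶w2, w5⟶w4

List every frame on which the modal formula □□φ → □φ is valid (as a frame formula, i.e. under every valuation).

G1

The schema corresponds to density: ∀x ∀y (Rxy → ∃z (Rxz ∧ Rzy)).
G1: satisfies the condition.
G2: fails — Reb but no z with Rez and Rzb.
G3: fails — R01 but no z with R0z and Rz1.
G4: fails — Rw4w2 but no z with Rw4z and Rzw2.
Valid on: G1.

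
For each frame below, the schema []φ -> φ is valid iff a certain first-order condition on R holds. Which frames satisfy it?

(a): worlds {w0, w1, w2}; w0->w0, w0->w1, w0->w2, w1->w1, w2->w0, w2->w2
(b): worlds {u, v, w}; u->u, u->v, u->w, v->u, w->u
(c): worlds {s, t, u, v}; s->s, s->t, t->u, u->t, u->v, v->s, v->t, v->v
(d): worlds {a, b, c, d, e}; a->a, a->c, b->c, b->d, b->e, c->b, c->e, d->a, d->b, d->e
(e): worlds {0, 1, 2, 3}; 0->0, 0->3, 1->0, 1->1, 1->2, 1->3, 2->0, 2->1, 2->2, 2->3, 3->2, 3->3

(a), (e)

Frame correspondent (Sahlqvist): forall x Rxx — i.e. reflexivity.
(a): condition met.
(b): fails — world v does not see itself.
(c): fails — world t does not see itself.
(d): fails — world b does not see itself.
(e): condition met.
Valid on: (a), (e).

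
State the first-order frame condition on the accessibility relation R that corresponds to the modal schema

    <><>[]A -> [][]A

This is a Sahlqvist (Geach-type) schema ◇^2□^1A → □^2◇^0A.
Minimal-valuation argument: fix x; take any y with xR^2y and any z with xR^2z. Set V(A) to the set of worlds R-reachable from y in exactly 1 step. Then □^1A holds at y, so the antecedent holds at x; validity forces ◇^0A at z, giving a w with zR^0w and yR^1w.
First-order correspondent: forall x forall y forall z ((x R^2 y & x R^2 z) -> exists w (yRw & z = w)).

forall x forall y forall z ((x R^2 y & x R^2 z) -> exists w (yRw & z = w))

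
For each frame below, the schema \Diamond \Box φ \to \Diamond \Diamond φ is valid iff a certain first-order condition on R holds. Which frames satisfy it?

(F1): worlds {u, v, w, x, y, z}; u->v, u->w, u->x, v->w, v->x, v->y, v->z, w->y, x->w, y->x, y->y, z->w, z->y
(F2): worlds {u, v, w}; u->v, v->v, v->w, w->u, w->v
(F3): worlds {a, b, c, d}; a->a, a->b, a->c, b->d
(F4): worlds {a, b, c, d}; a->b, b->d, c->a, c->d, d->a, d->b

The schema corresponds to a generalized confluence (Geach) condition: \forall x \forall y (xRy \to \exists w (yRw \wedge x R^2 w)).
(F1): ✓.
(F2): ✓.
(F3): fails — aRc but no w with cRw and aR²w.
(F4): ✓.

(F1), (F2), (F4)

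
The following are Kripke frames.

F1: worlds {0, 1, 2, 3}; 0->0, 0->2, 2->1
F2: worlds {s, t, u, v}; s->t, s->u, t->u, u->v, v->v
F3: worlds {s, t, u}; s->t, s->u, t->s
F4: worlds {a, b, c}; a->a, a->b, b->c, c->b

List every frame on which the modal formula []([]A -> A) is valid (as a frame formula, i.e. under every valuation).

The schema corresponds to shift-reflexivity: forall x forall y (Rxy -> Ryy).
F1: fails — R21 but not R11.
F2: fails — Rtu but not Ruu.
F3: fails — Rsu but not Ruu.
F4: fails — Rab but not Rbb.
Valid on no frame.

none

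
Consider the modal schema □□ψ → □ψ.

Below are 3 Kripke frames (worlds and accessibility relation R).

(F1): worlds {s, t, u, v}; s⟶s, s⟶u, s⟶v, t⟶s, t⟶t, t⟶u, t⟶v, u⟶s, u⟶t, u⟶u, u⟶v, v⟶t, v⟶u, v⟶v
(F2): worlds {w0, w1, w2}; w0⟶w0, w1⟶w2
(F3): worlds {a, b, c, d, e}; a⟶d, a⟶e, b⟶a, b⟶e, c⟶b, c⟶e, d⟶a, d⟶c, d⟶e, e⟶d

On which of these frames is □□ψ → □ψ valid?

(F1)

This is the axiom for density; its first-order frame correspondent is ∀x ∀y (Rxy → ∃z (Rxz ∧ Rzy)).
(F1): ✓.
(F2): fails — Rw1w2 but no z with Rw1z and Rzw2.
(F3): fails — Rdc but no z with Rdz and Rzc.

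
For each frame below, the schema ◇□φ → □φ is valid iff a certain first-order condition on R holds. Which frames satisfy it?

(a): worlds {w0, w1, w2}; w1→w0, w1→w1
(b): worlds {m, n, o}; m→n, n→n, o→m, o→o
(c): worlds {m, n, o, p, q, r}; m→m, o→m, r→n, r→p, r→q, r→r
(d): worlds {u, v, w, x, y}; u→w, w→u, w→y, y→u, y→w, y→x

none

This is the axiom for the Euclidean property; its first-order frame correspondent is ∀x ∀y ∀z (Rxy ∧ Rxz → Ryz).
(a): fails — Rw1w0 and Rw1w1 but not Rw0w1.
(b): fails — Rom and Rom but not Rmm.
(c): fails — Rrn and Rrn but not Rnn.
(d): fails — Ruw and Ruw but not Rww.
Valid on no frame.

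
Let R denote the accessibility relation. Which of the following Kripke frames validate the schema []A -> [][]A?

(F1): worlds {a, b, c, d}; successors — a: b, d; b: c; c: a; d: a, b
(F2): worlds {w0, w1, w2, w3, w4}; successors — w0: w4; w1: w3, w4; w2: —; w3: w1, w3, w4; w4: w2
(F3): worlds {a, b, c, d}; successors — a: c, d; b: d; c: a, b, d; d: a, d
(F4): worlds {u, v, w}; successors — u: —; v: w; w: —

(F4)

The schema corresponds to transitivity: forall x forall y forall z (Rxy & Ryz -> Rxz).
(F1): fails — Rbc and Rca but not Rba.
(F2): fails — Rw0w4 and Rw4w2 but not Rw0w2.
(F3): fails — Rac and Rcb but not Rab.
(F4): condition met.
Valid on: (F4).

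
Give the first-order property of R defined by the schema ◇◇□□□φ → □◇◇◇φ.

∀x ∀y ∀z ((xR²y ∧ xRz) → ∃w (yR³w ∧ zR³w))

This is a Sahlqvist (Geach-type) schema ◇^2□^3φ → □^1◇^3φ.
Minimal-valuation argument: fix x; take any y with xR^2y and any z with xR^1z. Set V(φ) to the set of worlds R-reachable from y in exactly 3 steps. Then □^3φ holds at y, so the antecedent holds at x; validity forces ◇^3φ at z, giving a w with zR^3w and yR^3w.
First-order correspondent: ∀x ∀y ∀z ((xR²y ∧ xRz) → ∃w (yR³w ∧ zR³w)).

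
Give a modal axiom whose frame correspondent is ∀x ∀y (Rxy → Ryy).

A defining formula is □(□r → r) (the T□ axiom).
Suppose □(□r→r) is valid. Take Rxy and set V(r)={w : Ryw}. Then at y, □r holds; since □(□r→r) at x, □r→r at y, so r at y, i.e. Ryy.

□(□r → r)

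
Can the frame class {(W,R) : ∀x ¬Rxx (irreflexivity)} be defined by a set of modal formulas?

If a class were modally definable it would be closed under surjective bounded morphisms (Goldblatt–Thomason).
The 5-cycle (worlds s,t,u,v,w with s→t→u→v→w→s) is irreflexive, and the map sending every world to a single reflexive point • is a surjective bounded morphism (forth: every edge maps to (•,•); back: every world has a successor). So any modal formula valid on the 5-cycle is also valid on the reflexive point, which is not irreflexive.
So the class is not modally definable.

No — not modally definable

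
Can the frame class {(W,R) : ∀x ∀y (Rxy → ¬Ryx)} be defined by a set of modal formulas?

No

If a class were modally definable it would be closed under surjective bounded morphisms (Goldblatt–Thomason).
The 5-cycle (worlds w0,w1,w2,w3,w4 with w0→w1→w2→w3→w4→w0) is asymmetric. Mapping every world to a single reflexive point • is a surjective bounded morphism, and the reflexive point is not asymmetric (R•• but asymmetry requires ¬R••).
So no modal formula (or set of formulas) defines exactly the asymmetric frames.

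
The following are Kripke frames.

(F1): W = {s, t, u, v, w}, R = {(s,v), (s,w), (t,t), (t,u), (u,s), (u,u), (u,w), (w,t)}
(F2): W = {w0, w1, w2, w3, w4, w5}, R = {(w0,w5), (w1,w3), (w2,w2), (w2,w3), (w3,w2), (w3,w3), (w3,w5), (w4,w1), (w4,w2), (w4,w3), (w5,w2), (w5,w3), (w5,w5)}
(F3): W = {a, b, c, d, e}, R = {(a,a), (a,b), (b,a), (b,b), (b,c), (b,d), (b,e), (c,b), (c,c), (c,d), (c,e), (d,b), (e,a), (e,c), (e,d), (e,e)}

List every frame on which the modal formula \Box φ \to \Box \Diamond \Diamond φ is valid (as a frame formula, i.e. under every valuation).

(F2), (F3)

Frame correspondent (Sahlqvist): \forall x \forall z (xRz \to \exists w (xRw \wedge z R^2 w)) — i.e. a generalized confluence (Geach) condition.
(F1): fails — sRv but no w* with sRw* and vR²w*.
(F2): condition met.
(F3): condition met.
Valid on: (F2), (F3).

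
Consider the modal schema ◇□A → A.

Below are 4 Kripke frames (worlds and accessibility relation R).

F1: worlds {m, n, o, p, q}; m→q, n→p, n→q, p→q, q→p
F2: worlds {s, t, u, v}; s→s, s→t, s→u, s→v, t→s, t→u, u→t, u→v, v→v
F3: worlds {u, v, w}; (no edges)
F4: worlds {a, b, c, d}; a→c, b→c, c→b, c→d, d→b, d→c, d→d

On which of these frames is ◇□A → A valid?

This is the axiom for symmetry; its first-order frame correspondent is ∀x ∀y (Rxy → Ryx).
F1: fails — Rnq but not Rqn.
F2: fails — Ruv but not Rvu.
F3: condition met.
F4: fails — Rdb but not Rbd.

F3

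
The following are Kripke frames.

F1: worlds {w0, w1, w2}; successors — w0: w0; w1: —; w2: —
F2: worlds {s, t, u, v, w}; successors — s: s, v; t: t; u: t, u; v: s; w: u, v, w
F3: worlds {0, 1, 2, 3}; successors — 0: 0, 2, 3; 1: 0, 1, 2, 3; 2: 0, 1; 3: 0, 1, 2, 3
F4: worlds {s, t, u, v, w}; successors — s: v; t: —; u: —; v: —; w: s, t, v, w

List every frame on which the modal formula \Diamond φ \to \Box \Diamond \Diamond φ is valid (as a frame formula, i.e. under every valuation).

The schema corresponds to a generalized confluence (Geach) condition: \forall x \forall y \forall z ((xRy \wedge xRz) \to \exists w (y = w \wedge z R^2 w)).
F1: satisfies the condition.
F2: fails — uRu, uRt but no w* with u=w* and tR²w*.
F3: satisfies the condition.
F4: fails — sRv, sRv but no w* with v=w* and vR²w*.
Valid on: F1, F3.

F1, F3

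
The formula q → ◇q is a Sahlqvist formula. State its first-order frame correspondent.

This is a form of the T axiom.
It corresponds to reflexivity: ∀x Rxx.

reflexivity: ∀x Rxx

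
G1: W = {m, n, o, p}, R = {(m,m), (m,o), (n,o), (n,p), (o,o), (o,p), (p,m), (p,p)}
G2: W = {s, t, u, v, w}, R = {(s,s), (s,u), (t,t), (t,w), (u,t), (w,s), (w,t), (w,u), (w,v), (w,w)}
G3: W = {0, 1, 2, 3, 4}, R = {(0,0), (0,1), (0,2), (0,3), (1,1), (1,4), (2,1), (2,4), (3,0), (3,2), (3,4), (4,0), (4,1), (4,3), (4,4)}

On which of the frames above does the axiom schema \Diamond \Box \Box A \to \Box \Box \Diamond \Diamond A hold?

G1, G3

Frame correspondent (Sahlqvist): \forall x \forall y \forall z ((xRy \wedge x R^2 z) \to \exists w (y R^2 w \wedge z R^2 w)) — i.e. a generalized confluence (Geach) condition.
G1: ✓.
G2: fails — tRt, tR²v but no w* with tR²w* and vR²w*.
G3: ✓.
Valid on: G1, G3.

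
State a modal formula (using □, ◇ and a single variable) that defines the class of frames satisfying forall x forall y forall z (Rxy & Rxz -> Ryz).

The condition is the Euclidean property. The 5 schema ◇ψ → □◇ψ defines it.
Suppose ◇ψ→□◇ψ is valid. Take Rxy, Rxz and set V(ψ)={y}. Then ◇ψ at x, so □◇ψ at x, so ◇ψ at z, so some w with Rzw has ψ; w=y, i.e. Rzy. By symmetry of the argument, Ryz.

◇ψ → □◇ψ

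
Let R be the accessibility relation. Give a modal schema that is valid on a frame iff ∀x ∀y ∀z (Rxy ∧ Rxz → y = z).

A defining formula is ◇r → □r (the CD axiom).

◇r → □r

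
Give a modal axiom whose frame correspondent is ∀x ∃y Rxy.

This is seriality; the standard corresponding axiom is D: □r → ◇r.
Suppose □r→◇r is valid. At any x set V(r)=W. Then □r at x, so ◇r at x, so x has a successor.

□r → ◇r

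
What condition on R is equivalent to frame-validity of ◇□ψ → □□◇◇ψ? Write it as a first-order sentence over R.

∀x ∀y ∀z ((xRy ∧ xR²z) → ∃w (yRw ∧ zR²w))

This is a Sahlqvist (Geach-type) schema ◇^1□^1ψ → □^2◇^2ψ.
First-order correspondent: ∀x ∀y ∀z ((xRy ∧ xR²z) → ∃w (yRw ∧ zR²w)).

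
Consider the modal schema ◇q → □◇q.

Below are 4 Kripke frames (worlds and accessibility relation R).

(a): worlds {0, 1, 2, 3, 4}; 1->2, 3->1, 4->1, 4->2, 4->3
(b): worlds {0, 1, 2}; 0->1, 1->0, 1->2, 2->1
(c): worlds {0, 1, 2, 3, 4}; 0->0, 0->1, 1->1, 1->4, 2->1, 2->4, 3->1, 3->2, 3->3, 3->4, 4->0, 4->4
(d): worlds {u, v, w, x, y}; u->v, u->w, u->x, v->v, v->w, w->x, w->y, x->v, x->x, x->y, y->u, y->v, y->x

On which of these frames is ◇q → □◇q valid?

This is the axiom for the Euclidean property; its first-order frame correspondent is ∀x ∀y ∀z (Rxy ∧ Rxz → Ryz).
(a): fails — R12 and R12 but not R22.
(b): fails — R01 and R01 but not R11.
(c): fails — R01 and R00 but not R10.
(d): fails — Ruv and Rux but not Rvx.

none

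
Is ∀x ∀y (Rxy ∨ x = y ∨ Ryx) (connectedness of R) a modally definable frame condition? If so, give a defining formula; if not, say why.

Modal frame validity is preserved under disjoint unions.
Take 2 disjoint single-world reflexive frames: each is trivially connected, but their disjoint union has 2 worlds with no edge between distinct components, so it is not connected.
So no modal formula (or set of formulas) defines exactly the connected frames.

Not definable by any modal formula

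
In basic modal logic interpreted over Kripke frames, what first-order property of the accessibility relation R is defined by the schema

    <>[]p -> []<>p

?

convergence: forall x forall y forall z (Rxy & Rxz -> exists w (Ryw & Rzw))

Suppose ◇□p→□◇p is valid. Take Rxy, Rxz and set V(p)={w : Ryw}. Then □p at y so ◇□p at x, so □◇p at x, so ◇p at z, giving w with Rzw and Ryw.
Conversely, any frame satisfying forall x forall y forall z (Rxy & Rxz -> exists w (Ryw & Rzw)) validates the schema.
Frame condition: forall x forall y forall z (Rxy & Rxz -> exists w (Ryw & Rzw)).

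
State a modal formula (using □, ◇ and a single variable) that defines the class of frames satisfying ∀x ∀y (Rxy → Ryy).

□(□q → q)

The condition is shift-reflexivity. The T□ schema □(□q → q) defines it.
Suppose □(□q→q) is valid. Take Rxy and set V(q)={w : Ryw}. Then at y, □q holds; since □(□q→q) at x, □q→q at y, so q at y, i.e. Ryy.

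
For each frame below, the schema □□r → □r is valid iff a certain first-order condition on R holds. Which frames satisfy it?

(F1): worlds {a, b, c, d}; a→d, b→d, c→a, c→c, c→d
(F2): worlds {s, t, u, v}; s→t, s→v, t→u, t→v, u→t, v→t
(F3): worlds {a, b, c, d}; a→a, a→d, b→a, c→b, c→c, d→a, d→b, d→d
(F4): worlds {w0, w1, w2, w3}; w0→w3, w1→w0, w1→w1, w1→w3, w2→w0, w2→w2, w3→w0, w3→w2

(F3)

This is the axiom for density; its first-order frame correspondent is ∀x ∀y (Rxy → ∃z (Rxz ∧ Rzy)).
(F1): fails — Rad but no z with Raz and Rzd.
(F2): fails — Rtv but no z with Rtz and Rzv.
(F3): ✓.
(F4): fails — Rw0w3 but no z with Rw0z and Rzw3.
Valid on: (F3).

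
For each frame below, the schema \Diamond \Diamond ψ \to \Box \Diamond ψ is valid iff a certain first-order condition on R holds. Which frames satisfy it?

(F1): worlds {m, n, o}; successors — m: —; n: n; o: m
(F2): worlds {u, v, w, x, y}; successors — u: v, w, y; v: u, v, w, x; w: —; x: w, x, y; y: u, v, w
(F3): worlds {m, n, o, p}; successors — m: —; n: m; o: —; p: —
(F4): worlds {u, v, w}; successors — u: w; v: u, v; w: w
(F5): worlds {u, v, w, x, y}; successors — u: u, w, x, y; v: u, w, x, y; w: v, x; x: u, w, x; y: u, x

The schema corresponds to a generalized confluence (Geach) condition: \forall x \forall y \forall z ((x R^2 y \wedge xRz) \to \exists w (y = w \wedge zRw)).
(F1): ✓.
(F2): fails — uR²u, uRw but no t with u=t and wRt.
(F3): ✓.
(F4): fails — vR²u, vRu but no t with u=t and uRt.
(F5): fails — uR²u, uRw but no t with u=t and wRt.

(F1), (F3)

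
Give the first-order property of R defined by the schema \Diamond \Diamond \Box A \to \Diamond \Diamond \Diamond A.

This is a Sahlqvist (Geach-type) schema ◇^2□^1A → □^0◇^3A.
Minimal-valuation argument: fix x; take any y with xR^2y and any z with xR^0z. Set V(A) to the set of worlds R-reachable from y in exactly 1 step. Then □^1A holds at y, so the antecedent holds at x; validity forces ◇^3A at z, giving a w with zR^3w and yR^1w.
First-order correspondent: \forall x \forall y (x R^2 y \to \exists w (yRw \wedge x R^3 w)).

\forall x \forall y (x R^2 y \to \exists w (yRw \wedge x R^3 w))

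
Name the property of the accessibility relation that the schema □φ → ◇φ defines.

seriality

This schema is the D axiom.
Its frame correspondent is seriality — ∀x ∃y Rxy.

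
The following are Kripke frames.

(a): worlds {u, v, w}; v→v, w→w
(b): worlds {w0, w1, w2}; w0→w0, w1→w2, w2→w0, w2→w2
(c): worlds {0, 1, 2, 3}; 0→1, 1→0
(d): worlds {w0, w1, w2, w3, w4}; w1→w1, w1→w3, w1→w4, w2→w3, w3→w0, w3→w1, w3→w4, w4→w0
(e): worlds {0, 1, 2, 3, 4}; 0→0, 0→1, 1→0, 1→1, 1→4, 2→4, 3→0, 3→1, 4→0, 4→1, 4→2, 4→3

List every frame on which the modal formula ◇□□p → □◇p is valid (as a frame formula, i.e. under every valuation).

The schema corresponds to a generalized confluence (Geach) condition: ∀x ∀y ∀z ((xRy ∧ xRz) → ∃w (yR²w ∧ zRw)).
(a): condition met.
(b): condition met.
(c): fails — 0R1, 0R1 but no w with 1R²w and 1Rw.
(d): fails — w1Rw4, w1Rw1 but no w with w4R²w and w1Rw.
(e): fails — 4R2, 4R2 but no w with 2R²w and 2Rw.

(a), (b)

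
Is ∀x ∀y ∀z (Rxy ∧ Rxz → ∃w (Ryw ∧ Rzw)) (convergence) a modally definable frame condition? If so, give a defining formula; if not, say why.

Yes — defined by ◇□q → □◇q

This is a Sahlqvist condition; the .2 axiom ◇□q → □◇q defines it.
Suppose ◇□q→□◇q is valid. Take Rxy, Rxz and set V(q)={w : Ryw}. Then □q at y so ◇□q at x, so □◇q at x, so ◇q at z, giving w with Rzw and Ryw.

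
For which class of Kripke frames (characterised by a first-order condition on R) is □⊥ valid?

This schema is the Ver axiom.
It corresponds to emptiness of R: ∀x ∀y ¬Rxy.

emptiness of R: ∀x ∀y ¬Rxy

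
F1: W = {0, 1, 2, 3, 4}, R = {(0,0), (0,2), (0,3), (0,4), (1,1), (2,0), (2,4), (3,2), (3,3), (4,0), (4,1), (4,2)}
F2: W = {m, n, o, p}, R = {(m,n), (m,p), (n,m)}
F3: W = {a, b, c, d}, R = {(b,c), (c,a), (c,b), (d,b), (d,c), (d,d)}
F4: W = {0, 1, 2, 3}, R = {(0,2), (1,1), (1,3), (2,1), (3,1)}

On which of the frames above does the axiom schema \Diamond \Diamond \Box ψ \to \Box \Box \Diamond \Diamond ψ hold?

F4

Frame correspondent (Sahlqvist): \forall x \forall y \forall z ((x R^2 y \wedge x R^2 z) \to \exists w (yRw \wedge z R^2 w)) — i.e. a generalized confluence (Geach) condition.
F1: fails — 0R²0, 0R²1 but no w with 0Rw and 1R²w.
F2: fails — mR²m, mR²m but no w with mRw and mR²w.
F3: fails — bR²a, bR²a but no w with aRw and aR²w.
F4: satisfies the condition.
Valid on: F4.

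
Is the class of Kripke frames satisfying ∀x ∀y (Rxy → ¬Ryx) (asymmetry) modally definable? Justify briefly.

No

Modal frame validity is preserved under surjective bounded morphisms.
The 3-cycle (worlds a,b,c with a→b→c→a) is asymmetric. Mapping every world to a single reflexive point • is a surjective bounded morphism, and the reflexive point is not asymmetric (R•• but asymmetry requires ¬R••).
So no modal formula (or set of formulas) defines exactly the asymmetric frames.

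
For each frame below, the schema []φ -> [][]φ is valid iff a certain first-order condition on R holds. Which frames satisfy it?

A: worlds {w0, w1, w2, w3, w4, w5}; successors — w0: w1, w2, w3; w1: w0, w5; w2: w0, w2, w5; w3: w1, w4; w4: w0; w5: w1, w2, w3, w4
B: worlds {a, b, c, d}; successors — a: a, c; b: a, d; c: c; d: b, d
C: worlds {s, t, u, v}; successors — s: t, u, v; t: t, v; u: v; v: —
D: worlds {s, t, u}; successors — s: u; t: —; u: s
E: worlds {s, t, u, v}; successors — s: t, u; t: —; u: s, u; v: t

This is the axiom for transitivity; its first-order frame correspondent is forall x forall y forall z (Rxy & Ryz -> Rxz).
A: fails — Rw1w5 and Rw5w2 but not Rw1w2.
B: fails — Rba and Rac but not Rbc.
C: ✓.
D: fails — Rsu and Rus but not Rss.
E: fails — Rus and Rst but not Rut.

C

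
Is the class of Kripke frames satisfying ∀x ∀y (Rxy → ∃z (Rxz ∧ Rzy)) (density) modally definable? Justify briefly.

Yes — defined by □□p → □p

This is a Sahlqvist condition; the C4 axiom □□p → □p defines it.
Suppose □□p→□p is valid. Take Rxy and set V(p)={w : xR²w}. Then □□p at x, so □p at x, so p at y, i.e. ∃z(Rxz∧Rzy).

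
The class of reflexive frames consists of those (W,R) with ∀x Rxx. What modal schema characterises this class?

A defining formula is □r → r (the T axiom).
Suppose □r→r is valid. At any x set V(r)={w : Rxw}. Then □r holds at x, so r holds at x, i.e. Rxx.

□r → r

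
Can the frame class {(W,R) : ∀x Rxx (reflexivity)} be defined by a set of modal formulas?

The condition is reflexivity. A defining modal formula is □q → q.
Suppose □q→q is valid. At any x set V(q)={w : Rxw}. Then □q holds at x, so q holds at x, i.e. Rxx.

Definable; □q → q defines it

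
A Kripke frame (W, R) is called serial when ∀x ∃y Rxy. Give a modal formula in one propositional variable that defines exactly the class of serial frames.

□q → ◇q

This is seriality; the standard corresponding axiom is D: □q → ◇q.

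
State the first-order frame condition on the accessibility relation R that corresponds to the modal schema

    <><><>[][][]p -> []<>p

forall x forall y forall z ((x R^3 y & xRz) -> exists w (y R^3 w & zRw))

This is a Sahlqvist (Geach-type) schema ◇^3□^3p → □^1◇^1p.
Minimal-valuation argument: fix x; take any y with xR^3y and any z with xR^1z. Set V(p) to the set of worlds R-reachable from y in exactly 3 steps. Then □^3p holds at y, so the antecedent holds at x; validity forces ◇^1p at z, giving a w with zR^1w and yR^3w.
First-order correspondent: forall x forall y forall z ((x R^3 y & xRz) -> exists w (y R^3 w & zRw)).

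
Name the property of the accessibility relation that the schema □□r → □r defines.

Density

Suppose □□r→□r is valid. Take Rxy and set V(r)={w : xR²w}. Then □□r at x, so □r at x, so r at y, i.e. ∃z(Rxz∧Rzy).
The converse is a direct semantic check.
Frame condition: ∀x ∀y (Rxy → ∃z (Rxz ∧ Rzy)).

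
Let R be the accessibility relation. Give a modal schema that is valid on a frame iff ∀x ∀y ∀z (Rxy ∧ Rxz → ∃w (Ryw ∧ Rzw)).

A defining formula is ◇□r → □◇r (the .2 axiom).
Suppose ◇□r→□◇r is valid. Take Rxy, Rxz and set V(r)={w : Ryw}. Then □r at y so ◇□r at x, so □◇r at x, so ◇r at z, giving w with Rzw and Ryw.

◇□r → □◇r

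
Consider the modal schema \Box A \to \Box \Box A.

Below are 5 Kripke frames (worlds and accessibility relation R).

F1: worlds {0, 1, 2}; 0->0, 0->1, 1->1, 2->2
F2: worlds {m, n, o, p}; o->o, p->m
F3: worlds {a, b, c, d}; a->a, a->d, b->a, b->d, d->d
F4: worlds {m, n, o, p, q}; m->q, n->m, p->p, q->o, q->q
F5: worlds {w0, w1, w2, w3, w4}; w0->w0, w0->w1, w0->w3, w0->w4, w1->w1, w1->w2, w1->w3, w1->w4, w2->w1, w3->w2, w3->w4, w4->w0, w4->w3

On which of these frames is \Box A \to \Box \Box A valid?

F1, F2, F3

Frame correspondent (Sahlqvist): \forall x \forall y \forall z (Rxy \wedge Ryz \to Rxz) — i.e. transitivity.
F1: ✓.
F2: ✓.
F3: ✓.
F4: fails — Rmq and Rqo but not Rmo.
F5: fails — Rw3w2 and Rw2w1 but not Rw3w1.
Valid on: F1, F2, F3.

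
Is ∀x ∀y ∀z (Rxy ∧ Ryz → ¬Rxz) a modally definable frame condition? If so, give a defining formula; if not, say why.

If a class were modally definable it would be closed under surjective bounded morphisms (Goldblatt–Thomason).
The 3-cycle (worlds w0,w1,w2 with w0→w1→w2→w0) is intransitive. Mapping every world to a single reflexive point • is a surjective bounded morphism; the reflexive point is not intransitive (R••∧R•• but R••).
So no modal formula (or set of formulas) defines exactly the intransitive frames.

Not modally definable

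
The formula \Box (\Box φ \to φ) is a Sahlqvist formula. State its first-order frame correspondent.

Shift-reflexivity

This schema is the T□ axiom.
It corresponds to shift-reflexivity: \forall x \forall y (Rxy \to Ryy).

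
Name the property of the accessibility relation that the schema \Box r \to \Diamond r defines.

Suppose □r→◇r is valid. At any x set V(r)=W. Then □r at x, so ◇r at x, so x has a successor.

Seriality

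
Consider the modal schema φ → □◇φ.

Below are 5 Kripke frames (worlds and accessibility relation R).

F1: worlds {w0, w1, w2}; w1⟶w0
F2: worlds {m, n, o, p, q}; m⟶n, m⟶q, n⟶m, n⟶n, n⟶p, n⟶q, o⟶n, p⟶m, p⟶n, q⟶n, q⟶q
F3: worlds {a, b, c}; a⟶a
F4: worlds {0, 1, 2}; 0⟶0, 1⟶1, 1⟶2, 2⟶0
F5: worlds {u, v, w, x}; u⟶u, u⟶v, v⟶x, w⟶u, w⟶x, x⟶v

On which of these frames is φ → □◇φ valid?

F3

This is the axiom for symmetry; its first-order frame correspondent is ∀x ∀y (Rxy → Ryx).
F1: fails — Rw1w0 but not Rw0w1.
F2: fails — Ron but not Rno.
F3: condition met.
F4: fails — R12 but not R21.
F5: fails — Ruv but not Rvu.
Valid on: F3.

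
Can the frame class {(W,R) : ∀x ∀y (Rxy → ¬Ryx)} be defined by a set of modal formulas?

Any modally definable frame class is closed under surjective bounded morphisms.
The 5-cycle (worlds 0,1,2,3,4 with 0→1→2→3→4→0) is asymmetric. Mapping every world to a single reflexive point • is a surjective bounded morphism, and the reflexive point is not asymmetric (R•• but asymmetry requires ¬R••).
Hence asymmetry is not modally definable.

No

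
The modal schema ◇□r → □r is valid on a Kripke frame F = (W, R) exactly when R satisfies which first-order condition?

This is frame-equivalent to ◇r → □◇r (substitute ¬r for r and contrapose).
Suppose ◇r→□◇r is valid. Take Rxy, Rxz and set V(r)={y}. Then ◇r at x, so □◇r at x, so ◇r at z, so some w with Rzw has r; w=y, i.e. Rzy. By symmetry of the argument, Ryz.

the Euclidean property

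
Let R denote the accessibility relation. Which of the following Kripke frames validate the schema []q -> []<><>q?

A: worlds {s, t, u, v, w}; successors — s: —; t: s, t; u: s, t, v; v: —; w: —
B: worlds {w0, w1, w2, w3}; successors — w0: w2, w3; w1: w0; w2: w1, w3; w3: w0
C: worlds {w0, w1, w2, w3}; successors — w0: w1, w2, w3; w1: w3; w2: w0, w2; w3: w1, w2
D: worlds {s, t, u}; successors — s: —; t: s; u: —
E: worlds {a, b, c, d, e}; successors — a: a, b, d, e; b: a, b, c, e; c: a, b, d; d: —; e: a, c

C

This is the axiom for a generalized confluence (Geach) condition; its first-order frame correspondent is forall x forall z (xRz -> exists w (xRw & z R^2 w)).
A: fails — tRs but no w* with tRw* and sR²w*.
B: fails — w0Rw2 but no w with w0Rw and w2R²w.
C: condition met.
D: fails — tRs but no w with tRw and sR²w.
E: fails — aRd but no w with aRw and dR²w.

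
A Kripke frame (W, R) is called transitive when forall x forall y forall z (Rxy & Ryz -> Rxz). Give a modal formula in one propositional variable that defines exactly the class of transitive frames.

This is transitivity; the standard corresponding axiom is 4: □ψ → □□ψ.
Suppose □ψ→□□ψ is valid. Take Rxy, Ryz and set V(ψ)={w : Rxw}. Then □ψ at x, so □□ψ at x, so □ψ at y, so ψ at z, i.e. Rxz.

□ψ → □□ψ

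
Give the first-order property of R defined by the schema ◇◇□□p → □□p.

∀x ∀y ∀z ((xR²y ∧ xR²z) → ∃w (yR²w ∧ z = w))

This is a Sahlqvist (Geach-type) schema ◇^2□^2p → □^2◇^0p.
First-order correspondent: ∀x ∀y ∀z ((xR²y ∧ xR²z) → ∃w (yR²w ∧ z = w)).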